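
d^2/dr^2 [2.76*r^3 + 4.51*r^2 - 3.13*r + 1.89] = 16.56*r + 9.02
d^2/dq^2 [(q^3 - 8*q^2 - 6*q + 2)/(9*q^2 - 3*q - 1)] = 2*(-684*q^3 + 279*q^2 - 321*q + 46)/(729*q^6 - 729*q^5 + 135*q^3 - 9*q - 1)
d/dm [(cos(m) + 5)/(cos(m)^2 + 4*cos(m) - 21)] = (cos(m)^2 + 10*cos(m) + 41)*sin(m)/(cos(m)^2 + 4*cos(m) - 21)^2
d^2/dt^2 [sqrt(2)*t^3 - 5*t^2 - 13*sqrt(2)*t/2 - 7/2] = 6*sqrt(2)*t - 10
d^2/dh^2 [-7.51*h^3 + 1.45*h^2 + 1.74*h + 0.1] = 2.9 - 45.06*h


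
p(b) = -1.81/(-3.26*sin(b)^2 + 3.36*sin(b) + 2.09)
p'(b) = -1.81*(6.52*sin(b)*cos(b) - 3.36*cos(b))/(-3.26*sin(b)^2 + 3.36*sin(b) + 2.09)^2 = (6.0816 - 11.8012*sin(b))*cos(b)/(-3.26*sin(b)^2 + 3.36*sin(b) + 2.09)^2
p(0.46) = -0.62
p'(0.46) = 0.09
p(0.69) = -0.62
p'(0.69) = -0.13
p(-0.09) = -1.03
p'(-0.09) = 2.29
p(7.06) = -0.64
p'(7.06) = -0.19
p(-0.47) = 18.04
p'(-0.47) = 1011.76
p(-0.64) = 1.68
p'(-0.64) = 9.04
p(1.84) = -0.79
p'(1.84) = 0.27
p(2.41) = -0.63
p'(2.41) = 0.16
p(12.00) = 2.78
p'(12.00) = 24.68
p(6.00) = -2.02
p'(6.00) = 11.20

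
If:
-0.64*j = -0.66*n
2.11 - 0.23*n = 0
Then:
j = 9.46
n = 9.17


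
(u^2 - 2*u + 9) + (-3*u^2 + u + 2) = -2*u^2 - u + 11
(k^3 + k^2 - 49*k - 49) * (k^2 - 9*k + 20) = k^5 - 8*k^4 - 38*k^3 + 412*k^2 - 539*k - 980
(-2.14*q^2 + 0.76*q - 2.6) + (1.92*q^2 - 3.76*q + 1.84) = -0.22*q^2 - 3.0*q - 0.76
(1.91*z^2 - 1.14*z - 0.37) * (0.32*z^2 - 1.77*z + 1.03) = 0.6112*z^4 - 3.7455*z^3 + 3.8667*z^2 - 0.5193*z - 0.3811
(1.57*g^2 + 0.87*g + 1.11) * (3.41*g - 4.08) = 5.3537*g^3 - 3.4389*g^2 + 0.2355*g - 4.5288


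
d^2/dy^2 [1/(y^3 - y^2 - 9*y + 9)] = 2*((1 - 3*y)*(y^3 - y^2 - 9*y + 9) + (-3*y^2 + 2*y + 9)^2)/(y^3 - y^2 - 9*y + 9)^3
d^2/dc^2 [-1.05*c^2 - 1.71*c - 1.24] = -2.10000000000000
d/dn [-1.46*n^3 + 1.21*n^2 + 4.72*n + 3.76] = -4.38*n^2 + 2.42*n + 4.72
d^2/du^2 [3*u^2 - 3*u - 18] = 6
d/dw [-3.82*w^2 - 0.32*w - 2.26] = -7.64*w - 0.32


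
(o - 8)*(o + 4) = o^2 - 4*o - 32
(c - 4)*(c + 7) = c^2 + 3*c - 28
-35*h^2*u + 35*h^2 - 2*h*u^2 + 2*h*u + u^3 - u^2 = (-7*h + u)*(5*h + u)*(u - 1)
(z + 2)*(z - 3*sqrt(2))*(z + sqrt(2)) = z^3 - 2*sqrt(2)*z^2 + 2*z^2 - 6*z - 4*sqrt(2)*z - 12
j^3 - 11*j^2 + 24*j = j*(j - 8)*(j - 3)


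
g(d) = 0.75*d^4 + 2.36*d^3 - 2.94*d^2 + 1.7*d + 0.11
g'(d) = 3.0*d^3 + 7.08*d^2 - 5.88*d + 1.7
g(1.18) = 3.35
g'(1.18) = 9.55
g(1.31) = 4.81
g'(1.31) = 12.89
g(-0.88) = -4.82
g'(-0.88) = 10.31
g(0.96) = 1.76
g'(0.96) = 5.23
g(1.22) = 3.76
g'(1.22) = 10.51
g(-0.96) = -5.68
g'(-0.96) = 11.22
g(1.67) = 11.57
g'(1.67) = 25.60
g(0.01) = 0.13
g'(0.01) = 1.64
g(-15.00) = 29316.86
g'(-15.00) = -8442.10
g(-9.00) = 2946.98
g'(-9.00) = -1558.90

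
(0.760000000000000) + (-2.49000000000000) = -1.73000000000000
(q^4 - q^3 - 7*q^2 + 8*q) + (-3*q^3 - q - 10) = q^4 - 4*q^3 - 7*q^2 + 7*q - 10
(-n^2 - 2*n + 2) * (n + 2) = -n^3 - 4*n^2 - 2*n + 4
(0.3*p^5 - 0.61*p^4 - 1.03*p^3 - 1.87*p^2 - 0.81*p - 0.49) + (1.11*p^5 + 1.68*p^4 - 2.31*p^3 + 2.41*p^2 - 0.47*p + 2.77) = 1.41*p^5 + 1.07*p^4 - 3.34*p^3 + 0.54*p^2 - 1.28*p + 2.28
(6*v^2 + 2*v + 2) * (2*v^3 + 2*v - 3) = 12*v^5 + 4*v^4 + 16*v^3 - 14*v^2 - 2*v - 6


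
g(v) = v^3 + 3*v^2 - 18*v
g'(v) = 3*v^2 + 6*v - 18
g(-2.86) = 52.63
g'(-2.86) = -10.62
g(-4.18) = 54.62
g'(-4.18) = 9.34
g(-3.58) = 57.01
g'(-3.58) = -1.03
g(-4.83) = 44.25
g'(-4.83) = 23.01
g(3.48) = 15.84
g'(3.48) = 39.21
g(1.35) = -16.37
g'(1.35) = -4.43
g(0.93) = -13.34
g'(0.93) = -9.83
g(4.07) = 43.85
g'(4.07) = 56.11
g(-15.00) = -2430.00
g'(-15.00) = 567.00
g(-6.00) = 0.00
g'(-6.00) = 54.00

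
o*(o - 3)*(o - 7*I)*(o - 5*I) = o^4 - 3*o^3 - 12*I*o^3 - 35*o^2 + 36*I*o^2 + 105*o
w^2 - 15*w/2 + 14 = (w - 4)*(w - 7/2)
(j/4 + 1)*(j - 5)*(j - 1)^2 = j^4/4 - 3*j^3/4 - 17*j^2/4 + 39*j/4 - 5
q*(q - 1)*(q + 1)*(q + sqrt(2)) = q^4 + sqrt(2)*q^3 - q^2 - sqrt(2)*q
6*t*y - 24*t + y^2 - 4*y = (6*t + y)*(y - 4)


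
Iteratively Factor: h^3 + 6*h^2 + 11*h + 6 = (h + 1)*(h^2 + 5*h + 6) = (h + 1)*(h + 3)*(h + 2)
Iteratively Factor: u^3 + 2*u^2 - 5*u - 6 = (u - 2)*(u^2 + 4*u + 3) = (u - 2)*(u + 1)*(u + 3)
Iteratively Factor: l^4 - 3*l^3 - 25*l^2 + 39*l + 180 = (l - 4)*(l^3 + l^2 - 21*l - 45) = (l - 4)*(l + 3)*(l^2 - 2*l - 15) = (l - 5)*(l - 4)*(l + 3)*(l + 3)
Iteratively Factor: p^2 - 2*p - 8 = (p - 4)*(p + 2)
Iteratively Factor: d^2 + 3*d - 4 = (d - 1)*(d + 4)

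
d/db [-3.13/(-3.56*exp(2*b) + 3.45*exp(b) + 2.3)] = (10.7985 - 22.2856*exp(b))*exp(b)/(-3.56*exp(2*b) + 3.45*exp(b) + 2.3)^2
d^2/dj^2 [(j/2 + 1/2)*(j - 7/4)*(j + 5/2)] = 3*j + 7/4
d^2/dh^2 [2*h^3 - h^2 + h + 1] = 12*h - 2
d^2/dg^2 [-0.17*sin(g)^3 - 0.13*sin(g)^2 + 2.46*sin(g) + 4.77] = -2.3325*sin(g) - 0.3825*sin(3*g) - 0.26*cos(2*g)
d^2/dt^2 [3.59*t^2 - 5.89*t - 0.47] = 7.18000000000000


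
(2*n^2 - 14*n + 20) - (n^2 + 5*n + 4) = n^2 - 19*n + 16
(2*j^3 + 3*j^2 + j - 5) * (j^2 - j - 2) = 2*j^5 + j^4 - 6*j^3 - 12*j^2 + 3*j + 10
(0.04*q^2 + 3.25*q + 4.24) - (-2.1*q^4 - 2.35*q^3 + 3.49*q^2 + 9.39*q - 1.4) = 2.1*q^4 + 2.35*q^3 - 3.45*q^2 - 6.14*q + 5.64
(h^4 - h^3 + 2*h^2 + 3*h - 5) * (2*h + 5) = 2*h^5 + 3*h^4 - h^3 + 16*h^2 + 5*h - 25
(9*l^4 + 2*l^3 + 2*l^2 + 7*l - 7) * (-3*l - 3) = -27*l^5 - 33*l^4 - 12*l^3 - 27*l^2 + 21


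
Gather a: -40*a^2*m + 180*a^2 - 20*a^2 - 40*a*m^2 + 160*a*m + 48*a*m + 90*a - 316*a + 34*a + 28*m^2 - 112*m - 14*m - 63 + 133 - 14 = a^2*(160 - 40*m) + a*(-40*m^2 + 208*m - 192) + 28*m^2 - 126*m + 56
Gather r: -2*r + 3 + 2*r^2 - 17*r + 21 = 2*r^2 - 19*r + 24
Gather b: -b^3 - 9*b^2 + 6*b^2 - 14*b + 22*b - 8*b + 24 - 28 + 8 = -b^3 - 3*b^2 + 4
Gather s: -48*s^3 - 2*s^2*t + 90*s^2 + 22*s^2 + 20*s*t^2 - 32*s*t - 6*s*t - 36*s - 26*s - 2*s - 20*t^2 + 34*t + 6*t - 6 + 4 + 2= -48*s^3 + s^2*(112 - 2*t) + s*(20*t^2 - 38*t - 64) - 20*t^2 + 40*t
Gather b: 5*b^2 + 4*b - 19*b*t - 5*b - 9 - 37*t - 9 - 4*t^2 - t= 5*b^2 + b*(-19*t - 1) - 4*t^2 - 38*t - 18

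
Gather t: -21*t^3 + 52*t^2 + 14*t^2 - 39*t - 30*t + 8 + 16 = -21*t^3 + 66*t^2 - 69*t + 24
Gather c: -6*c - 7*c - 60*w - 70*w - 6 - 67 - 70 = -13*c - 130*w - 143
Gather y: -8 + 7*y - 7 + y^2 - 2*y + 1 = y^2 + 5*y - 14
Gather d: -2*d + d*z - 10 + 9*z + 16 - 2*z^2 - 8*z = d*(z - 2) - 2*z^2 + z + 6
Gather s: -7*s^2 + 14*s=-7*s^2 + 14*s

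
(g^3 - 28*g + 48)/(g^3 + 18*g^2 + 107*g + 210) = (g^2 - 6*g + 8)/(g^2 + 12*g + 35)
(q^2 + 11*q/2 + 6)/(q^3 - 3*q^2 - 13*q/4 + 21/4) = 2*(q + 4)/(2*q^2 - 9*q + 7)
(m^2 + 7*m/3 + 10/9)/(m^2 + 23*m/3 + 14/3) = (m + 5/3)/(m + 7)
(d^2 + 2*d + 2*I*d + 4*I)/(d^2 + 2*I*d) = (d + 2)/d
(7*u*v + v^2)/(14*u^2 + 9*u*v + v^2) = v/(2*u + v)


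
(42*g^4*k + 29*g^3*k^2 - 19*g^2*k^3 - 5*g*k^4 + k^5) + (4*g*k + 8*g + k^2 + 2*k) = 42*g^4*k + 29*g^3*k^2 - 19*g^2*k^3 - 5*g*k^4 + 4*g*k + 8*g + k^5 + k^2 + 2*k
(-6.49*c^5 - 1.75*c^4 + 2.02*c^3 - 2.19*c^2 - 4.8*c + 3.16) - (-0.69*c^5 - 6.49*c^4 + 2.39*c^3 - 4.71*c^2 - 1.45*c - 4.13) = -5.8*c^5 + 4.74*c^4 - 0.37*c^3 + 2.52*c^2 - 3.35*c + 7.29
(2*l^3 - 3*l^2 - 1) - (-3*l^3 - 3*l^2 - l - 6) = 5*l^3 + l + 5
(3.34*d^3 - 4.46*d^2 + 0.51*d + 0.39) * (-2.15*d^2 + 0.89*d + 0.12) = -7.181*d^5 + 12.5616*d^4 - 4.6651*d^3 - 0.9198*d^2 + 0.4083*d + 0.0468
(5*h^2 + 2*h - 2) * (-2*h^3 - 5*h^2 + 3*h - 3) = -10*h^5 - 29*h^4 + 9*h^3 + h^2 - 12*h + 6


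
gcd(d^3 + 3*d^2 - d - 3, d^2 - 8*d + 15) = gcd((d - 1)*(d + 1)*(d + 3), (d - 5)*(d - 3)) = 1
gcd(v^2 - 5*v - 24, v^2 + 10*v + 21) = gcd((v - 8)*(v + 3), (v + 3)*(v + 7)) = v + 3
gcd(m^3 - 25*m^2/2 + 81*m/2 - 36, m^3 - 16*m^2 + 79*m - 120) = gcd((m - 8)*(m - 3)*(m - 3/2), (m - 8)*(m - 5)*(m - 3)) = m^2 - 11*m + 24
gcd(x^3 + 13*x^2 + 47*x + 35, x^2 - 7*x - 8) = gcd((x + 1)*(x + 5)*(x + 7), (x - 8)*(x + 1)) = x + 1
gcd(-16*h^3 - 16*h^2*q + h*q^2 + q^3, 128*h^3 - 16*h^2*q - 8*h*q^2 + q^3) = -16*h^2 + q^2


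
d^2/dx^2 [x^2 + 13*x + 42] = 2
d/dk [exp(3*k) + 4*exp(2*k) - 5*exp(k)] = (3*exp(2*k) + 8*exp(k) - 5)*exp(k)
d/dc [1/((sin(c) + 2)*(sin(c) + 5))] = -(2*sin(c) + 7)*cos(c)/((sin(c) + 2)^2*(sin(c) + 5)^2)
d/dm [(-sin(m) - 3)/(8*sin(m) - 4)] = 7*cos(m)/(4*(2*sin(m) - 1)^2)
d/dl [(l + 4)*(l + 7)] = 2*l + 11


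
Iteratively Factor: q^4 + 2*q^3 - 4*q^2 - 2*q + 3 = (q - 1)*(q^3 + 3*q^2 - q - 3) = (q - 1)^2*(q^2 + 4*q + 3) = (q - 1)^2*(q + 1)*(q + 3)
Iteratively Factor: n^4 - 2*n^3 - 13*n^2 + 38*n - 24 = (n + 4)*(n^3 - 6*n^2 + 11*n - 6) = (n - 3)*(n + 4)*(n^2 - 3*n + 2) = (n - 3)*(n - 1)*(n + 4)*(n - 2)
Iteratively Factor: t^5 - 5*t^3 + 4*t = (t - 1)*(t^4 + t^3 - 4*t^2 - 4*t) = (t - 2)*(t - 1)*(t^3 + 3*t^2 + 2*t) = t*(t - 2)*(t - 1)*(t^2 + 3*t + 2) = t*(t - 2)*(t - 1)*(t + 1)*(t + 2)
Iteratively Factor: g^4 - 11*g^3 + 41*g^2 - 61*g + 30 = (g - 5)*(g^3 - 6*g^2 + 11*g - 6) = (g - 5)*(g - 3)*(g^2 - 3*g + 2) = (g - 5)*(g - 3)*(g - 1)*(g - 2)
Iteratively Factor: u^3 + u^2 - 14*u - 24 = (u + 2)*(u^2 - u - 12) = (u - 4)*(u + 2)*(u + 3)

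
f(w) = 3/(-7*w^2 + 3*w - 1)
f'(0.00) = -9.00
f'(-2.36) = -0.05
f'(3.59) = 0.02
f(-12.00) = 0.00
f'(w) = 3*(14*w - 3)/(-7*w^2 + 3*w - 1)^2 = 3*(14*w - 3)/(7*w^2 - 3*w + 1)^2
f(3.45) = -0.04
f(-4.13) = -0.02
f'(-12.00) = 0.00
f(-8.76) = -0.01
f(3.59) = -0.04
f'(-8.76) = -0.00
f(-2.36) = -0.06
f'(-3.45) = -0.02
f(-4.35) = -0.02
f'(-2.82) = -0.03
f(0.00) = -3.00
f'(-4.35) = -0.01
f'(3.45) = 0.02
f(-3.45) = -0.03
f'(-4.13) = -0.01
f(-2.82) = -0.05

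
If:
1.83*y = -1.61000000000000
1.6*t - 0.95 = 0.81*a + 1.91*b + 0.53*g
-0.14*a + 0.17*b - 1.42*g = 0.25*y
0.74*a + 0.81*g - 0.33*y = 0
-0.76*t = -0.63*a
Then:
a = -0.53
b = -0.68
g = 0.13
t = -0.44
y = -0.88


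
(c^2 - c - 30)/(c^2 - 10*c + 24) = (c + 5)/(c - 4)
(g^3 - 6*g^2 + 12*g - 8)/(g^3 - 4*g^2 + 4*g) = (g - 2)/g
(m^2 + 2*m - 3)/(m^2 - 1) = (m + 3)/(m + 1)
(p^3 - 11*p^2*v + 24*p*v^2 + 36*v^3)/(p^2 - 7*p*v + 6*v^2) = (p^2 - 5*p*v - 6*v^2)/(p - v)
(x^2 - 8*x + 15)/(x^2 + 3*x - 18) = (x - 5)/(x + 6)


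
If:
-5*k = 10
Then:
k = -2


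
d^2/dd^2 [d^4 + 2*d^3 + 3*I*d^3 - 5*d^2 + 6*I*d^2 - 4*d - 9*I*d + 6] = 12*d^2 + d*(12 + 18*I) - 10 + 12*I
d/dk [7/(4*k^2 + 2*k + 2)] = 7*(-4*k - 1)/(2*(2*k^2 + k + 1)^2)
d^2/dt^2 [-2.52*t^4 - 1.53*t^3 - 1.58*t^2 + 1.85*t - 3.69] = -30.24*t^2 - 9.18*t - 3.16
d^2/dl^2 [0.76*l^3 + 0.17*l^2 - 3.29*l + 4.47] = 4.56*l + 0.34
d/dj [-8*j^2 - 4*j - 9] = -16*j - 4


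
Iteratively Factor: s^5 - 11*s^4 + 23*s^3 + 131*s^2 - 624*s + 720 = (s - 3)*(s^4 - 8*s^3 - s^2 + 128*s - 240) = (s - 4)*(s - 3)*(s^3 - 4*s^2 - 17*s + 60) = (s - 5)*(s - 4)*(s - 3)*(s^2 + s - 12) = (s - 5)*(s - 4)*(s - 3)*(s + 4)*(s - 3)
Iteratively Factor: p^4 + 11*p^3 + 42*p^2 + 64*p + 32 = (p + 2)*(p^3 + 9*p^2 + 24*p + 16) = (p + 2)*(p + 4)*(p^2 + 5*p + 4) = (p + 1)*(p + 2)*(p + 4)*(p + 4)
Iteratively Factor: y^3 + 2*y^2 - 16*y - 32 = (y + 2)*(y^2 - 16) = (y - 4)*(y + 2)*(y + 4)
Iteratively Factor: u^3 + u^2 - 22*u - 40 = (u + 4)*(u^2 - 3*u - 10) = (u - 5)*(u + 4)*(u + 2)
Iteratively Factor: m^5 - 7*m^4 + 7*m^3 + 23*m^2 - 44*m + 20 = (m - 1)*(m^4 - 6*m^3 + m^2 + 24*m - 20) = (m - 1)^2*(m^3 - 5*m^2 - 4*m + 20) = (m - 5)*(m - 1)^2*(m^2 - 4) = (m - 5)*(m - 2)*(m - 1)^2*(m + 2)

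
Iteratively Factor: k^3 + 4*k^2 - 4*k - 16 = (k + 4)*(k^2 - 4) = (k + 2)*(k + 4)*(k - 2)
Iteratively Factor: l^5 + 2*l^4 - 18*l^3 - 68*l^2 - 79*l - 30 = (l + 2)*(l^4 - 18*l^2 - 32*l - 15) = (l + 2)*(l + 3)*(l^3 - 3*l^2 - 9*l - 5) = (l - 5)*(l + 2)*(l + 3)*(l^2 + 2*l + 1) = (l - 5)*(l + 1)*(l + 2)*(l + 3)*(l + 1)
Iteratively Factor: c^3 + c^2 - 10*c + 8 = (c - 2)*(c^2 + 3*c - 4) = (c - 2)*(c + 4)*(c - 1)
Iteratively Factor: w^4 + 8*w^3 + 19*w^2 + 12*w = (w + 4)*(w^3 + 4*w^2 + 3*w) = (w + 1)*(w + 4)*(w^2 + 3*w) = w*(w + 1)*(w + 4)*(w + 3)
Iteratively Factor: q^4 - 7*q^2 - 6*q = (q + 1)*(q^3 - q^2 - 6*q) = (q - 3)*(q + 1)*(q^2 + 2*q) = (q - 3)*(q + 1)*(q + 2)*(q)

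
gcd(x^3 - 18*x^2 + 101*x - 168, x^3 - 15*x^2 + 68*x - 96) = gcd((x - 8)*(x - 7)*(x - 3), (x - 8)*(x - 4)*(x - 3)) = x^2 - 11*x + 24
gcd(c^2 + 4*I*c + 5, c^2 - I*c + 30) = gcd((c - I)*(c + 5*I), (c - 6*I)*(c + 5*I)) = c + 5*I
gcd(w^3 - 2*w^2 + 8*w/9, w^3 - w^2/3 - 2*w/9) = w^2 - 2*w/3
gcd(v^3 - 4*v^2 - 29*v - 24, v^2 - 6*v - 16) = v - 8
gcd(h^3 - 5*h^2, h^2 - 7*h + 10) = h - 5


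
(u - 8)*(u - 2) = u^2 - 10*u + 16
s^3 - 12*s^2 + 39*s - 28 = (s - 7)*(s - 4)*(s - 1)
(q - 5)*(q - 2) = q^2 - 7*q + 10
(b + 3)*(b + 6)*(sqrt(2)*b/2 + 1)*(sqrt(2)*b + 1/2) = b^4 + 5*sqrt(2)*b^3/4 + 9*b^3 + 45*sqrt(2)*b^2/4 + 37*b^2/2 + 9*b/2 + 45*sqrt(2)*b/2 + 9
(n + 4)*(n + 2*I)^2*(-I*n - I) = -I*n^4 + 4*n^3 - 5*I*n^3 + 20*n^2 + 16*n + 20*I*n + 16*I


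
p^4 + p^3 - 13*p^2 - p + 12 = (p - 3)*(p - 1)*(p + 1)*(p + 4)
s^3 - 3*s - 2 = (s - 2)*(s + 1)^2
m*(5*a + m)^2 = 25*a^2*m + 10*a*m^2 + m^3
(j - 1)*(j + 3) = j^2 + 2*j - 3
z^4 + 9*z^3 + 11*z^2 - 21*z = z*(z - 1)*(z + 3)*(z + 7)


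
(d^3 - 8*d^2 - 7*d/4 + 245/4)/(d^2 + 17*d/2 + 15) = (2*d^2 - 21*d + 49)/(2*(d + 6))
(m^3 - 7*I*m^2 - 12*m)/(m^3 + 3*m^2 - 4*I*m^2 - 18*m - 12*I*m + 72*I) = m*(m - 3*I)/(m^2 + 3*m - 18)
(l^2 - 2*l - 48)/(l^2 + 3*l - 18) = (l - 8)/(l - 3)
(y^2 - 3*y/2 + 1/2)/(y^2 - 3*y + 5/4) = 2*(y - 1)/(2*y - 5)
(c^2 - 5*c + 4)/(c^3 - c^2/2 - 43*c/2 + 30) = 2*(c - 1)/(2*c^2 + 7*c - 15)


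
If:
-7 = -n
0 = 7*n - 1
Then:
No Solution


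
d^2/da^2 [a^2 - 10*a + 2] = 2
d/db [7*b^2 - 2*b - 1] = 14*b - 2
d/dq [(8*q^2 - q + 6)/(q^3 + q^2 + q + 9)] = ((16*q - 1)*(q^3 + q^2 + q + 9) - (3*q^2 + 2*q + 1)*(8*q^2 - q + 6))/(q^3 + q^2 + q + 9)^2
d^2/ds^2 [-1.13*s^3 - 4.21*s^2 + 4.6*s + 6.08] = -6.78*s - 8.42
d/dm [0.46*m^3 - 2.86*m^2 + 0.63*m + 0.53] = 1.38*m^2 - 5.72*m + 0.63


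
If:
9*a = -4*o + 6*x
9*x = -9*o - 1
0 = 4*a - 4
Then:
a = 1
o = -29/30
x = 77/90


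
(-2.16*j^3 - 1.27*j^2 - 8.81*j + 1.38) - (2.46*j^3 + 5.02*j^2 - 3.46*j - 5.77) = -4.62*j^3 - 6.29*j^2 - 5.35*j + 7.15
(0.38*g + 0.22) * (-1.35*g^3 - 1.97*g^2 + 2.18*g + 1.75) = -0.513*g^4 - 1.0456*g^3 + 0.395*g^2 + 1.1446*g + 0.385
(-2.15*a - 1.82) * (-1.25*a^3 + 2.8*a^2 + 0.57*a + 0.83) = 2.6875*a^4 - 3.745*a^3 - 6.3215*a^2 - 2.8219*a - 1.5106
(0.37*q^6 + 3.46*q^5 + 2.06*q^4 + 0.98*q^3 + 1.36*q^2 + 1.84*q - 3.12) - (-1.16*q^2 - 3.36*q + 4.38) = 0.37*q^6 + 3.46*q^5 + 2.06*q^4 + 0.98*q^3 + 2.52*q^2 + 5.2*q - 7.5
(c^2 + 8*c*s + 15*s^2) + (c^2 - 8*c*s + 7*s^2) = 2*c^2 + 22*s^2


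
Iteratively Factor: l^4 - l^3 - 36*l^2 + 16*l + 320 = (l - 4)*(l^3 + 3*l^2 - 24*l - 80) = (l - 4)*(l + 4)*(l^2 - l - 20) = (l - 4)*(l + 4)^2*(l - 5)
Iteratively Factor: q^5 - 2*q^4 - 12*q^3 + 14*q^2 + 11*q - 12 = (q - 1)*(q^4 - q^3 - 13*q^2 + q + 12) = (q - 1)*(q + 3)*(q^3 - 4*q^2 - q + 4) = (q - 1)^2*(q + 3)*(q^2 - 3*q - 4) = (q - 1)^2*(q + 1)*(q + 3)*(q - 4)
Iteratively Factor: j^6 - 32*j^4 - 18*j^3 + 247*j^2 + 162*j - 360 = (j - 5)*(j^5 + 5*j^4 - 7*j^3 - 53*j^2 - 18*j + 72) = (j - 5)*(j + 3)*(j^4 + 2*j^3 - 13*j^2 - 14*j + 24) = (j - 5)*(j - 3)*(j + 3)*(j^3 + 5*j^2 + 2*j - 8) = (j - 5)*(j - 3)*(j + 2)*(j + 3)*(j^2 + 3*j - 4) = (j - 5)*(j - 3)*(j - 1)*(j + 2)*(j + 3)*(j + 4)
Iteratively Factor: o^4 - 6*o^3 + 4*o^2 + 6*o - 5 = (o - 5)*(o^3 - o^2 - o + 1) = (o - 5)*(o + 1)*(o^2 - 2*o + 1) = (o - 5)*(o - 1)*(o + 1)*(o - 1)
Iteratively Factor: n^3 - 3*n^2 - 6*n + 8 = (n - 4)*(n^2 + n - 2) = (n - 4)*(n + 2)*(n - 1)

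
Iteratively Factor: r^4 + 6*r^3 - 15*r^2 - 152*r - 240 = (r + 4)*(r^3 + 2*r^2 - 23*r - 60) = (r + 3)*(r + 4)*(r^2 - r - 20) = (r + 3)*(r + 4)^2*(r - 5)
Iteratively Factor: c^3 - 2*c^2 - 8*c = (c + 2)*(c^2 - 4*c) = c*(c + 2)*(c - 4)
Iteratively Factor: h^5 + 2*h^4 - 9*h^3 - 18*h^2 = (h + 3)*(h^4 - h^3 - 6*h^2) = h*(h + 3)*(h^3 - h^2 - 6*h) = h*(h + 2)*(h + 3)*(h^2 - 3*h) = h^2*(h + 2)*(h + 3)*(h - 3)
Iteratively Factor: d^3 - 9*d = (d + 3)*(d^2 - 3*d) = (d - 3)*(d + 3)*(d)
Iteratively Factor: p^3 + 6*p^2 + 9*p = (p + 3)*(p^2 + 3*p) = (p + 3)^2*(p)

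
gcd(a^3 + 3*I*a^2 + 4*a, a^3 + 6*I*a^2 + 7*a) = a^2 - I*a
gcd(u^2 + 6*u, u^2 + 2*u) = u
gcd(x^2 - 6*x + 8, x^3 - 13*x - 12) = x - 4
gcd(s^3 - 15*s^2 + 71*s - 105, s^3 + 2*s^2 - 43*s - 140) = s - 7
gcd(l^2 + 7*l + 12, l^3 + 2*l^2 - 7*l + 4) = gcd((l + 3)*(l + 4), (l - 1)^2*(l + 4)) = l + 4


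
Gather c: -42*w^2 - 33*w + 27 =-42*w^2 - 33*w + 27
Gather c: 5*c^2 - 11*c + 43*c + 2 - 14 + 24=5*c^2 + 32*c + 12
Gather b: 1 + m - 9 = m - 8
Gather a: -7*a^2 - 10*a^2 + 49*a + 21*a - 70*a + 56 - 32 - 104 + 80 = -17*a^2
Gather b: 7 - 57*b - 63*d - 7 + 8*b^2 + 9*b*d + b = 8*b^2 + b*(9*d - 56) - 63*d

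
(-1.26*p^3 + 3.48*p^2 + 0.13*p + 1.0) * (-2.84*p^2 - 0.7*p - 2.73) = 3.5784*p^5 - 9.0012*p^4 + 0.6346*p^3 - 12.4314*p^2 - 1.0549*p - 2.73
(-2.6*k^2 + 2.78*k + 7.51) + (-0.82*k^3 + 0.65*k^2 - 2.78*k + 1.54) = -0.82*k^3 - 1.95*k^2 + 9.05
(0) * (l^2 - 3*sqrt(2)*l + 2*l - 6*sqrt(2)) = 0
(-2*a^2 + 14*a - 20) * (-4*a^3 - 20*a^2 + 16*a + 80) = 8*a^5 - 16*a^4 - 232*a^3 + 464*a^2 + 800*a - 1600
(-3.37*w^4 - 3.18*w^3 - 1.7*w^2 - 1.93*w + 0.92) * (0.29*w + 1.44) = -0.9773*w^5 - 5.775*w^4 - 5.0722*w^3 - 3.0077*w^2 - 2.5124*w + 1.3248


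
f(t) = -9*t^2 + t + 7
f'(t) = 1 - 18*t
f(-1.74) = -21.99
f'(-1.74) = 32.32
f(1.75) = -18.81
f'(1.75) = -30.50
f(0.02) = 7.02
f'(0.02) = 0.64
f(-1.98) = -30.26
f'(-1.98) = 36.64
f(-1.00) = -3.00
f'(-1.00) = 19.00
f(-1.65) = -19.15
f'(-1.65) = 30.70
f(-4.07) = -146.15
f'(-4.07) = 74.26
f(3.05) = -73.67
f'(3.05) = -53.90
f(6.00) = -311.00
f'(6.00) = -107.00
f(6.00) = -311.00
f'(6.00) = -107.00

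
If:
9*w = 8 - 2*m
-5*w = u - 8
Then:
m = 4 - 9*w/2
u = 8 - 5*w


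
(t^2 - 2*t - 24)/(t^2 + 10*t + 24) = (t - 6)/(t + 6)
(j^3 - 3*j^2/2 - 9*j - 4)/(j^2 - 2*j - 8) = j + 1/2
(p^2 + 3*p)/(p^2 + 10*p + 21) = p/(p + 7)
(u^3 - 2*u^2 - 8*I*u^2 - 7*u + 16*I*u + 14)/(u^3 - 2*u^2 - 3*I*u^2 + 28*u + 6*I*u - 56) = (u - I)/(u + 4*I)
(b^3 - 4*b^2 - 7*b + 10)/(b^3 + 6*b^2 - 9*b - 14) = (b^3 - 4*b^2 - 7*b + 10)/(b^3 + 6*b^2 - 9*b - 14)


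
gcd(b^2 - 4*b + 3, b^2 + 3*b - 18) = b - 3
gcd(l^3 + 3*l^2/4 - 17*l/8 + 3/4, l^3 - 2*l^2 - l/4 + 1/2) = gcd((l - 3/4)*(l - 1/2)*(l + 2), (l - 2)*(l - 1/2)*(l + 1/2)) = l - 1/2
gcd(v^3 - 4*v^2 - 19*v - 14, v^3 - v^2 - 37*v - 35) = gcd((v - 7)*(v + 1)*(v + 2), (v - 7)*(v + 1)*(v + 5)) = v^2 - 6*v - 7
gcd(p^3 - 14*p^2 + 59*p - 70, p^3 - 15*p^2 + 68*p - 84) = p^2 - 9*p + 14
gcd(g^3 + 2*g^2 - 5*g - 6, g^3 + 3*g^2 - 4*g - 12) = g^2 + g - 6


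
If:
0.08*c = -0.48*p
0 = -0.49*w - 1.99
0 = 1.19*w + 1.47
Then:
No Solution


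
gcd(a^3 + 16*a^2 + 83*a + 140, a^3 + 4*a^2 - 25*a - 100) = a^2 + 9*a + 20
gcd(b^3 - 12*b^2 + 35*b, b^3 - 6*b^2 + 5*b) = b^2 - 5*b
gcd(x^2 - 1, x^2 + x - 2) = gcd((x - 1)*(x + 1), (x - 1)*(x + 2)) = x - 1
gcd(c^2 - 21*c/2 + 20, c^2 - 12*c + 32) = c - 8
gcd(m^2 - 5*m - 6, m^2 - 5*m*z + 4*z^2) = 1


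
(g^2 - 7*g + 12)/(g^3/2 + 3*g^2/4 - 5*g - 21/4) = 4*(g - 4)/(2*g^2 + 9*g + 7)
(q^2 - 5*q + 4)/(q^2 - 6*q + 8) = (q - 1)/(q - 2)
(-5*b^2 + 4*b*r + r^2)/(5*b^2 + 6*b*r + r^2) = (-b + r)/(b + r)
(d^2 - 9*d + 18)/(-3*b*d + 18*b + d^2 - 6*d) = (3 - d)/(3*b - d)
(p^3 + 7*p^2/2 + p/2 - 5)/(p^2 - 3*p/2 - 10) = (p^2 + p - 2)/(p - 4)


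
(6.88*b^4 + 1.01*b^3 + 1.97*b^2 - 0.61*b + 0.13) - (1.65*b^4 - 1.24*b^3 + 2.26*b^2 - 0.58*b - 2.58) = 5.23*b^4 + 2.25*b^3 - 0.29*b^2 - 0.03*b + 2.71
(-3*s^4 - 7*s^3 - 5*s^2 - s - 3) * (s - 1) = -3*s^5 - 4*s^4 + 2*s^3 + 4*s^2 - 2*s + 3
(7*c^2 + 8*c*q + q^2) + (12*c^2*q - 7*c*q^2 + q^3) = 12*c^2*q + 7*c^2 - 7*c*q^2 + 8*c*q + q^3 + q^2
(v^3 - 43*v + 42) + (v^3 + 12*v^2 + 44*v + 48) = 2*v^3 + 12*v^2 + v + 90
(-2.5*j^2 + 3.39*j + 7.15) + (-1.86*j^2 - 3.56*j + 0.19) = -4.36*j^2 - 0.17*j + 7.34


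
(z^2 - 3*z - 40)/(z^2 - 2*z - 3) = (-z^2 + 3*z + 40)/(-z^2 + 2*z + 3)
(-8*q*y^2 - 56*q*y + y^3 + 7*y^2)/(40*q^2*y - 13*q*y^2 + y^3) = (y + 7)/(-5*q + y)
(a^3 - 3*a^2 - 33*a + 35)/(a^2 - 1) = (a^2 - 2*a - 35)/(a + 1)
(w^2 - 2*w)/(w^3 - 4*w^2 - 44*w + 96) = w/(w^2 - 2*w - 48)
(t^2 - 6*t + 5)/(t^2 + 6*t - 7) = (t - 5)/(t + 7)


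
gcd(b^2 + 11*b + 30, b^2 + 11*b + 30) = b^2 + 11*b + 30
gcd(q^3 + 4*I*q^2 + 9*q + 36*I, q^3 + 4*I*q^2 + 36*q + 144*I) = q + 4*I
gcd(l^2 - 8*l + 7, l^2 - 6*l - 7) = l - 7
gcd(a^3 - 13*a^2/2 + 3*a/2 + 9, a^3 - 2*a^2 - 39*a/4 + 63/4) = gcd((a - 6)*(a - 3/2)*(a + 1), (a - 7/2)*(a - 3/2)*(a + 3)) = a - 3/2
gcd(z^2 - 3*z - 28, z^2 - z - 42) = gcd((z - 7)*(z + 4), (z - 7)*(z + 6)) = z - 7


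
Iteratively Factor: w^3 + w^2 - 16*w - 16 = (w + 4)*(w^2 - 3*w - 4) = (w - 4)*(w + 4)*(w + 1)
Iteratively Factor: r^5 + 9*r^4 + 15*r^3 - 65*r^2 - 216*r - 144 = (r + 3)*(r^4 + 6*r^3 - 3*r^2 - 56*r - 48) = (r + 1)*(r + 3)*(r^3 + 5*r^2 - 8*r - 48) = (r + 1)*(r + 3)*(r + 4)*(r^2 + r - 12) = (r + 1)*(r + 3)*(r + 4)^2*(r - 3)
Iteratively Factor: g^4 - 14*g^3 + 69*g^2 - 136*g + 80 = (g - 1)*(g^3 - 13*g^2 + 56*g - 80) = (g - 5)*(g - 1)*(g^2 - 8*g + 16) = (g - 5)*(g - 4)*(g - 1)*(g - 4)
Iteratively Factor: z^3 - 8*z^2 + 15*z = (z)*(z^2 - 8*z + 15) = z*(z - 5)*(z - 3)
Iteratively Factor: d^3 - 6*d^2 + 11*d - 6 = (d - 2)*(d^2 - 4*d + 3) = (d - 2)*(d - 1)*(d - 3)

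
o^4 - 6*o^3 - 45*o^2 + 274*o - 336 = (o - 8)*(o - 3)*(o - 2)*(o + 7)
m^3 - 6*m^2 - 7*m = m*(m - 7)*(m + 1)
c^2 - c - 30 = (c - 6)*(c + 5)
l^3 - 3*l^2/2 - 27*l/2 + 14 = (l - 4)*(l - 1)*(l + 7/2)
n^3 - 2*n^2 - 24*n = n*(n - 6)*(n + 4)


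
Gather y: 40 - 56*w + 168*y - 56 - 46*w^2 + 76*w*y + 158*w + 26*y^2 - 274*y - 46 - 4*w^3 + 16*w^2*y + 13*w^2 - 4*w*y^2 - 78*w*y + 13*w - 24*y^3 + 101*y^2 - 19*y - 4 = -4*w^3 - 33*w^2 + 115*w - 24*y^3 + y^2*(127 - 4*w) + y*(16*w^2 - 2*w - 125) - 66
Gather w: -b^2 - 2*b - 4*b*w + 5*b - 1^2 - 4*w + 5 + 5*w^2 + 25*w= -b^2 + 3*b + 5*w^2 + w*(21 - 4*b) + 4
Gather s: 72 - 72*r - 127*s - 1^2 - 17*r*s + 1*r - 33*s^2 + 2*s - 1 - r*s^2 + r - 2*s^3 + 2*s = -70*r - 2*s^3 + s^2*(-r - 33) + s*(-17*r - 123) + 70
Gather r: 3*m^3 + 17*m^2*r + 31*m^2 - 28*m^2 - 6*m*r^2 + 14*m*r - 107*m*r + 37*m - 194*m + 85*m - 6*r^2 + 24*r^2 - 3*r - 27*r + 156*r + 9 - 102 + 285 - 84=3*m^3 + 3*m^2 - 72*m + r^2*(18 - 6*m) + r*(17*m^2 - 93*m + 126) + 108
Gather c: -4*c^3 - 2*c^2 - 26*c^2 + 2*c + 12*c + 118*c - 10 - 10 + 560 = -4*c^3 - 28*c^2 + 132*c + 540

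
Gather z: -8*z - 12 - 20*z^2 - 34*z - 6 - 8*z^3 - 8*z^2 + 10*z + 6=-8*z^3 - 28*z^2 - 32*z - 12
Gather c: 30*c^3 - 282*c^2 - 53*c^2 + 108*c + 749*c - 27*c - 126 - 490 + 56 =30*c^3 - 335*c^2 + 830*c - 560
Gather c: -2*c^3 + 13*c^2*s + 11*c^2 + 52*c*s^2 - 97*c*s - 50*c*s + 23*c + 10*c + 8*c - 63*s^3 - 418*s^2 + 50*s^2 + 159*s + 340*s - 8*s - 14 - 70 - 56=-2*c^3 + c^2*(13*s + 11) + c*(52*s^2 - 147*s + 41) - 63*s^3 - 368*s^2 + 491*s - 140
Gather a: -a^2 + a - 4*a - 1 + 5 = -a^2 - 3*a + 4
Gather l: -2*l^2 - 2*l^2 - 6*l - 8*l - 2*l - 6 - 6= -4*l^2 - 16*l - 12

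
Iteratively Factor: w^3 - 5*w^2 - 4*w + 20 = (w - 2)*(w^2 - 3*w - 10) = (w - 5)*(w - 2)*(w + 2)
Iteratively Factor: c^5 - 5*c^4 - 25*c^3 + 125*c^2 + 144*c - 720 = (c - 5)*(c^4 - 25*c^2 + 144) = (c - 5)*(c - 3)*(c^3 + 3*c^2 - 16*c - 48) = (c - 5)*(c - 3)*(c + 4)*(c^2 - c - 12) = (c - 5)*(c - 4)*(c - 3)*(c + 4)*(c + 3)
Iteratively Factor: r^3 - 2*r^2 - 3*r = (r)*(r^2 - 2*r - 3) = r*(r - 3)*(r + 1)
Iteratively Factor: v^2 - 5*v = (v - 5)*(v)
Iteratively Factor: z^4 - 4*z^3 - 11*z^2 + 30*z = (z + 3)*(z^3 - 7*z^2 + 10*z) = (z - 2)*(z + 3)*(z^2 - 5*z) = z*(z - 2)*(z + 3)*(z - 5)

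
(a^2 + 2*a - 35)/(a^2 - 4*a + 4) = (a^2 + 2*a - 35)/(a^2 - 4*a + 4)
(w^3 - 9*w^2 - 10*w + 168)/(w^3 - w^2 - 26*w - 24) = (w - 7)/(w + 1)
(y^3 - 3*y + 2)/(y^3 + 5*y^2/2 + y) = 2*(y^2 - 2*y + 1)/(y*(2*y + 1))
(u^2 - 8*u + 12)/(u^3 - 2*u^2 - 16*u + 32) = (u - 6)/(u^2 - 16)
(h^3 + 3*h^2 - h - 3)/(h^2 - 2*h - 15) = (h^2 - 1)/(h - 5)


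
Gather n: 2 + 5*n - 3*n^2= -3*n^2 + 5*n + 2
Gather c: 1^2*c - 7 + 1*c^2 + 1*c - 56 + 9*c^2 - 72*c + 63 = 10*c^2 - 70*c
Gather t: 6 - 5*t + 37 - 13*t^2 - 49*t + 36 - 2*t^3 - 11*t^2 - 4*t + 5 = -2*t^3 - 24*t^2 - 58*t + 84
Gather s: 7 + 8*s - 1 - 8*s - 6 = 0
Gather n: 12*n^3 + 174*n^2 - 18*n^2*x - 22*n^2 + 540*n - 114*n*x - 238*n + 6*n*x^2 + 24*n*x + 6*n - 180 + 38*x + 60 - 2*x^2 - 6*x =12*n^3 + n^2*(152 - 18*x) + n*(6*x^2 - 90*x + 308) - 2*x^2 + 32*x - 120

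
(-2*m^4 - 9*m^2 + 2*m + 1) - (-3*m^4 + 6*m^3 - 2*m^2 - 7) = m^4 - 6*m^3 - 7*m^2 + 2*m + 8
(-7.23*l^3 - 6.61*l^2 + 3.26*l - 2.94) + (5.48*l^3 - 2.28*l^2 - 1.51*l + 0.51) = -1.75*l^3 - 8.89*l^2 + 1.75*l - 2.43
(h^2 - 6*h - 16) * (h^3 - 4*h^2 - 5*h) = h^5 - 10*h^4 + 3*h^3 + 94*h^2 + 80*h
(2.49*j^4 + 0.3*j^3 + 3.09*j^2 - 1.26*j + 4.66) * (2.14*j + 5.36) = 5.3286*j^5 + 13.9884*j^4 + 8.2206*j^3 + 13.866*j^2 + 3.2188*j + 24.9776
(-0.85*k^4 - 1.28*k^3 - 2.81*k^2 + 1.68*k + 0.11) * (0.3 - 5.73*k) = 4.8705*k^5 + 7.0794*k^4 + 15.7173*k^3 - 10.4694*k^2 - 0.1263*k + 0.033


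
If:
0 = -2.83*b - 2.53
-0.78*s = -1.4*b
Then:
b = -0.89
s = -1.60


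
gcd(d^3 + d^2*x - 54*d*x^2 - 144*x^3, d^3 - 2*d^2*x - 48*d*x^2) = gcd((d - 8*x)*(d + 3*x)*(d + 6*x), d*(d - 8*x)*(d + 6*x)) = -d^2 + 2*d*x + 48*x^2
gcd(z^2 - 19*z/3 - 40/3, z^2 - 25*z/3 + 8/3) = z - 8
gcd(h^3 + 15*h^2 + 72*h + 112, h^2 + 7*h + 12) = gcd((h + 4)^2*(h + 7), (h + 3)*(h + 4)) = h + 4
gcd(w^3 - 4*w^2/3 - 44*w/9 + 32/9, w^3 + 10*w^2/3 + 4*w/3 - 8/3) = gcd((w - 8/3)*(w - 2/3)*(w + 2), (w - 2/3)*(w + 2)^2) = w^2 + 4*w/3 - 4/3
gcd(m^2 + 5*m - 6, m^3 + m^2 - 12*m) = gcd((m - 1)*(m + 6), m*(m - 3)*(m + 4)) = 1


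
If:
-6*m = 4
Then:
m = -2/3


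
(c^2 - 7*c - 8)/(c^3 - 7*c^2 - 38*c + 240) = (c + 1)/(c^2 + c - 30)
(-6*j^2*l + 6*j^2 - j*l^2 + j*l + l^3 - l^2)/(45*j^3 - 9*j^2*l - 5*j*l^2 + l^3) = (-2*j*l + 2*j - l^2 + l)/(15*j^2 + 2*j*l - l^2)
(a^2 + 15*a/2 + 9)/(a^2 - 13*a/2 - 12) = (a + 6)/(a - 8)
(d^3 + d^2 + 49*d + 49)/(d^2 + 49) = d + 1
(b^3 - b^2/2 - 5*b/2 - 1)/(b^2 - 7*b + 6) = (2*b^3 - b^2 - 5*b - 2)/(2*(b^2 - 7*b + 6))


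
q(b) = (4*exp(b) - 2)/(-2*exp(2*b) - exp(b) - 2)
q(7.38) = -0.00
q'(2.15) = 0.18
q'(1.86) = 0.21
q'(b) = (4*exp(b) - 2)*(4*exp(2*b) + exp(b))/(-2*exp(2*b) - exp(b) - 2)^2 + 4*exp(b)/(-2*exp(2*b) - exp(b) - 2) = 2*((2*exp(b) - 1)*(4*exp(b) + 1) - 4*exp(2*b) - 2*exp(b) - 4)*exp(b)/(2*exp(2*b) + exp(b) + 2)^2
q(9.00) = 0.00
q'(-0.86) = -0.65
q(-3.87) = 0.95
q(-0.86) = 0.11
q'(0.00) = -0.40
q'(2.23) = 0.17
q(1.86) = -0.26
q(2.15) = -0.20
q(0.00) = -0.40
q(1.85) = -0.26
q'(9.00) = 0.00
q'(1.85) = 0.21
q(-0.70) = 0.00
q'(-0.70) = -0.67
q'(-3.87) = -0.05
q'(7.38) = 0.00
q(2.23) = -0.19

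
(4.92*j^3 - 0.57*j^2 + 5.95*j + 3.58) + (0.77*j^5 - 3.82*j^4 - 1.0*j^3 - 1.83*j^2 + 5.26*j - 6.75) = 0.77*j^5 - 3.82*j^4 + 3.92*j^3 - 2.4*j^2 + 11.21*j - 3.17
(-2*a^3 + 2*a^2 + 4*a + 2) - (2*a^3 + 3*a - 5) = -4*a^3 + 2*a^2 + a + 7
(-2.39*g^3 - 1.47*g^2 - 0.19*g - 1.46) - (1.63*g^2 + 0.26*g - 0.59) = -2.39*g^3 - 3.1*g^2 - 0.45*g - 0.87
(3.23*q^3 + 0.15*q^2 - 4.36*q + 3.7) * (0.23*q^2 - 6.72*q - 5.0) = 0.7429*q^5 - 21.6711*q^4 - 18.1608*q^3 + 29.4002*q^2 - 3.064*q - 18.5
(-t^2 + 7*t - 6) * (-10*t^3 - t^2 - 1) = 10*t^5 - 69*t^4 + 53*t^3 + 7*t^2 - 7*t + 6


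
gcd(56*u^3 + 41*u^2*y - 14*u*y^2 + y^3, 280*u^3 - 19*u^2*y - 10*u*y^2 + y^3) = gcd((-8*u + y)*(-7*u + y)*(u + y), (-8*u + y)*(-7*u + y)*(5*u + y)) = 56*u^2 - 15*u*y + y^2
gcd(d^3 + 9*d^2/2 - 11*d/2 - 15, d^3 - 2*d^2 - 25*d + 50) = d^2 + 3*d - 10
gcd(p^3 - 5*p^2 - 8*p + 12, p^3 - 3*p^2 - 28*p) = 1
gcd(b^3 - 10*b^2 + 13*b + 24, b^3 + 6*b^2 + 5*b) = b + 1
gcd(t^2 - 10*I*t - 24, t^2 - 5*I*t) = 1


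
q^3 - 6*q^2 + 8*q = q*(q - 4)*(q - 2)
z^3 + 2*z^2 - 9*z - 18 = (z - 3)*(z + 2)*(z + 3)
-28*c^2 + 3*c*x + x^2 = (-4*c + x)*(7*c + x)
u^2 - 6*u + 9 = (u - 3)^2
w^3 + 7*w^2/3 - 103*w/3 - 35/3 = (w - 5)*(w + 1/3)*(w + 7)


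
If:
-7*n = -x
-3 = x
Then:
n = -3/7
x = -3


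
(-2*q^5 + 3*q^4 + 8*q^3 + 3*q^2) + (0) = -2*q^5 + 3*q^4 + 8*q^3 + 3*q^2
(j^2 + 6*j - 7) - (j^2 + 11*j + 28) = -5*j - 35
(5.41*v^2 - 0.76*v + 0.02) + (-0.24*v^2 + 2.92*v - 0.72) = 5.17*v^2 + 2.16*v - 0.7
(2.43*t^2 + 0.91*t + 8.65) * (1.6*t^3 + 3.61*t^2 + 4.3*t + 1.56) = 3.888*t^5 + 10.2283*t^4 + 27.5741*t^3 + 38.9303*t^2 + 38.6146*t + 13.494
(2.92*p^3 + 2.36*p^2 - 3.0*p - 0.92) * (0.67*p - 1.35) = 1.9564*p^4 - 2.3608*p^3 - 5.196*p^2 + 3.4336*p + 1.242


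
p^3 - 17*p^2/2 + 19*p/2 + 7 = (p - 7)*(p - 2)*(p + 1/2)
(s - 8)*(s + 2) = s^2 - 6*s - 16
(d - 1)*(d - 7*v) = d^2 - 7*d*v - d + 7*v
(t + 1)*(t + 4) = t^2 + 5*t + 4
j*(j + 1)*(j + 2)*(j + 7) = j^4 + 10*j^3 + 23*j^2 + 14*j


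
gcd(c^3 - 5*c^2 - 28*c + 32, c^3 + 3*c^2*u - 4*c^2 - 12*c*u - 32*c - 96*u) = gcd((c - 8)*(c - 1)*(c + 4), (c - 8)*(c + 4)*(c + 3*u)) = c^2 - 4*c - 32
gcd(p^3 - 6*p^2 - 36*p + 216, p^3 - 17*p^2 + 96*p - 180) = p^2 - 12*p + 36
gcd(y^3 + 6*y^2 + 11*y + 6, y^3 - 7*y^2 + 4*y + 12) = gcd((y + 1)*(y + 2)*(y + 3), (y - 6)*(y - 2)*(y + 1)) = y + 1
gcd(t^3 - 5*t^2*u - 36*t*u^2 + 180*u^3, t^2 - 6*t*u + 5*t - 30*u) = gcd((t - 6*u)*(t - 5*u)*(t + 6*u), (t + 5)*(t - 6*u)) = t - 6*u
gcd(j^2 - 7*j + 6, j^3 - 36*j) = j - 6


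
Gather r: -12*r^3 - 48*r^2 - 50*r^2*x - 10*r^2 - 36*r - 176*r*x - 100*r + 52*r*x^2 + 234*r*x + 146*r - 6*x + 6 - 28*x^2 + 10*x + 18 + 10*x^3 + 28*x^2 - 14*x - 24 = -12*r^3 + r^2*(-50*x - 58) + r*(52*x^2 + 58*x + 10) + 10*x^3 - 10*x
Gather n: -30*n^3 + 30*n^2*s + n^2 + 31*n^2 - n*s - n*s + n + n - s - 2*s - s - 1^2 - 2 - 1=-30*n^3 + n^2*(30*s + 32) + n*(2 - 2*s) - 4*s - 4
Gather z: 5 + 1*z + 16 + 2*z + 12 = 3*z + 33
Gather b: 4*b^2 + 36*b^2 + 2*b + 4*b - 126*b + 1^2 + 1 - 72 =40*b^2 - 120*b - 70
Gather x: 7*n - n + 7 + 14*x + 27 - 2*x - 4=6*n + 12*x + 30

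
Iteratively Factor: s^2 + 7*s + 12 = (s + 4)*(s + 3)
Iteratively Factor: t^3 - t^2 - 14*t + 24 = (t - 2)*(t^2 + t - 12) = (t - 2)*(t + 4)*(t - 3)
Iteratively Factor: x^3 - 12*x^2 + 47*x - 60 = (x - 5)*(x^2 - 7*x + 12) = (x - 5)*(x - 4)*(x - 3)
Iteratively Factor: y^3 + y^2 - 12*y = (y + 4)*(y^2 - 3*y) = (y - 3)*(y + 4)*(y)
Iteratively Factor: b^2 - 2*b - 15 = (b + 3)*(b - 5)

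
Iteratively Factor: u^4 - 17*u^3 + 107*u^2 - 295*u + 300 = (u - 3)*(u^3 - 14*u^2 + 65*u - 100) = (u - 5)*(u - 3)*(u^2 - 9*u + 20) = (u - 5)^2*(u - 3)*(u - 4)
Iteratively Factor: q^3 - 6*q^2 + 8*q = (q - 4)*(q^2 - 2*q) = q*(q - 4)*(q - 2)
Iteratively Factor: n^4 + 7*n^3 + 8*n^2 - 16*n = (n + 4)*(n^3 + 3*n^2 - 4*n) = (n + 4)^2*(n^2 - n) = (n - 1)*(n + 4)^2*(n)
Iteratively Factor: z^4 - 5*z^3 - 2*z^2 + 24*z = (z - 4)*(z^3 - z^2 - 6*z) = (z - 4)*(z - 3)*(z^2 + 2*z) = (z - 4)*(z - 3)*(z + 2)*(z)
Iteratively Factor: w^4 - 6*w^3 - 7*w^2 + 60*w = (w + 3)*(w^3 - 9*w^2 + 20*w) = (w - 4)*(w + 3)*(w^2 - 5*w) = w*(w - 4)*(w + 3)*(w - 5)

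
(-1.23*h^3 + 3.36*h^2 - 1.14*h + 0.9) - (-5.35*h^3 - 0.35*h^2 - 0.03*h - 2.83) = 4.12*h^3 + 3.71*h^2 - 1.11*h + 3.73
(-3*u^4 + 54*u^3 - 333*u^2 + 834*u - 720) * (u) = -3*u^5 + 54*u^4 - 333*u^3 + 834*u^2 - 720*u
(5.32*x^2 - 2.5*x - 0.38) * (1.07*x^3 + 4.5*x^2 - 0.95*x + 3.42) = 5.6924*x^5 + 21.265*x^4 - 16.7106*x^3 + 18.8594*x^2 - 8.189*x - 1.2996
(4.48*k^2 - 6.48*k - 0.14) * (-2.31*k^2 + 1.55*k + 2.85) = -10.3488*k^4 + 21.9128*k^3 + 3.0474*k^2 - 18.685*k - 0.399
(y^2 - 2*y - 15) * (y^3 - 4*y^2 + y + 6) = y^5 - 6*y^4 - 6*y^3 + 64*y^2 - 27*y - 90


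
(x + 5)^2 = x^2 + 10*x + 25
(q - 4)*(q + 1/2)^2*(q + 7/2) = q^4 + q^3/2 - 57*q^2/4 - 113*q/8 - 7/2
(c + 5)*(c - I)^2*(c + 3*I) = c^4 + 5*c^3 + I*c^3 + 5*c^2 + 5*I*c^2 + 25*c - 3*I*c - 15*I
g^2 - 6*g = g*(g - 6)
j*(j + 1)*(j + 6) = j^3 + 7*j^2 + 6*j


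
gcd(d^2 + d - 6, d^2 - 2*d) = d - 2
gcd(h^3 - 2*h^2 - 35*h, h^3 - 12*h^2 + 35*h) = h^2 - 7*h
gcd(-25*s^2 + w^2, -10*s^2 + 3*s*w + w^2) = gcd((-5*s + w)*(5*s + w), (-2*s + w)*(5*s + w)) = 5*s + w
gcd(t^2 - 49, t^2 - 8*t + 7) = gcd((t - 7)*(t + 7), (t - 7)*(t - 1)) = t - 7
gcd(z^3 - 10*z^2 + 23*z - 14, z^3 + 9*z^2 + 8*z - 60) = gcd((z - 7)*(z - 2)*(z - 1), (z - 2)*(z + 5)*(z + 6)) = z - 2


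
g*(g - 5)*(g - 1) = g^3 - 6*g^2 + 5*g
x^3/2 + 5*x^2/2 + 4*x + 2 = (x/2 + 1)*(x + 1)*(x + 2)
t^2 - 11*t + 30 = (t - 6)*(t - 5)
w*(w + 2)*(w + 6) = w^3 + 8*w^2 + 12*w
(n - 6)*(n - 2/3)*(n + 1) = n^3 - 17*n^2/3 - 8*n/3 + 4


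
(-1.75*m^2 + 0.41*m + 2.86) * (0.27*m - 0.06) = -0.4725*m^3 + 0.2157*m^2 + 0.7476*m - 0.1716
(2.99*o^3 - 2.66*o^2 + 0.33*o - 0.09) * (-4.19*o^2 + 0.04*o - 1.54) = -12.5281*o^5 + 11.265*o^4 - 6.0937*o^3 + 4.4867*o^2 - 0.5118*o + 0.1386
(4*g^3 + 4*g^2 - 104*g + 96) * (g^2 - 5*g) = 4*g^5 - 16*g^4 - 124*g^3 + 616*g^2 - 480*g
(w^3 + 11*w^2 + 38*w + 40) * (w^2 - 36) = w^5 + 11*w^4 + 2*w^3 - 356*w^2 - 1368*w - 1440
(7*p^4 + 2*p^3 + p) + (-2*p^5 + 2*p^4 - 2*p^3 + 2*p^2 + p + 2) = -2*p^5 + 9*p^4 + 2*p^2 + 2*p + 2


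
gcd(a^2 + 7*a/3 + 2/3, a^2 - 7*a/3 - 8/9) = a + 1/3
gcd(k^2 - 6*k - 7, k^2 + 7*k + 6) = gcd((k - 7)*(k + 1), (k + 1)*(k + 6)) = k + 1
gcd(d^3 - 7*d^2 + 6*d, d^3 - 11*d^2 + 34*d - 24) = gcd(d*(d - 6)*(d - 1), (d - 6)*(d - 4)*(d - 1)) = d^2 - 7*d + 6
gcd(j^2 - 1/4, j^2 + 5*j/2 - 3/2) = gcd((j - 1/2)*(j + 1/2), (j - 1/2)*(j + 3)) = j - 1/2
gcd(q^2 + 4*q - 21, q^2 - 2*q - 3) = q - 3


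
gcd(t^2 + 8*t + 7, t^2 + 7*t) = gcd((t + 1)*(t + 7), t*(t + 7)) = t + 7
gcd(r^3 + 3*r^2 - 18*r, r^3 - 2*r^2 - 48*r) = r^2 + 6*r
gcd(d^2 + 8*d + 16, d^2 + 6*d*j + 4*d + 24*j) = d + 4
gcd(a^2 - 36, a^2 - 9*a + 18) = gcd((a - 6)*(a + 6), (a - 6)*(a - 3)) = a - 6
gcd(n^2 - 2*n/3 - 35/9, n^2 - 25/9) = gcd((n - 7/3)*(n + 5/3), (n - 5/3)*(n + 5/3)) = n + 5/3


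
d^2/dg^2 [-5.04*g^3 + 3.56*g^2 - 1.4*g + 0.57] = 7.12 - 30.24*g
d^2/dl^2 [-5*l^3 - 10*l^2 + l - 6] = -30*l - 20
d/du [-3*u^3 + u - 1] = 1 - 9*u^2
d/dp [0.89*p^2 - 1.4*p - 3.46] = 1.78*p - 1.4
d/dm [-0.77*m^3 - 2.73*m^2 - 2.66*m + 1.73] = -2.31*m^2 - 5.46*m - 2.66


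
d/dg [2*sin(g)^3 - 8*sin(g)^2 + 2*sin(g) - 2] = 2*(3*sin(g)^2 - 8*sin(g) + 1)*cos(g)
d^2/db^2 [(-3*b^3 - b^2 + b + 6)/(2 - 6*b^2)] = 17*(-9*b^2 - 1)/(27*b^6 - 27*b^4 + 9*b^2 - 1)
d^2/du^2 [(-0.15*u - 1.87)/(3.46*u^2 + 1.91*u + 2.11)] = (-(0.15*u + 1.87)*(6.92*u + 1.91)*(13.84*u + 3.82) + (3.114*u + 13.5134)*(3.46*u^2 + 1.91*u + 2.11))/(3.46*u^2 + 1.91*u + 2.11)^3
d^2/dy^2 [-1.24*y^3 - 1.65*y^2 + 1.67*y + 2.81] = -7.44*y - 3.3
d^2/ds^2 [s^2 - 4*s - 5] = 2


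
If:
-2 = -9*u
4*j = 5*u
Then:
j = 5/18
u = 2/9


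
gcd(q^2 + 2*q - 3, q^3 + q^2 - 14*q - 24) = q + 3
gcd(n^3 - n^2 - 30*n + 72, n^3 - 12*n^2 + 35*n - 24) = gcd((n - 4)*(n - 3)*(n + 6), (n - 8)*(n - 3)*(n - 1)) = n - 3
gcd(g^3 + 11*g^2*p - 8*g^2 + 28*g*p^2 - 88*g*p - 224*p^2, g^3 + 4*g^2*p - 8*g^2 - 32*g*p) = g^2 + 4*g*p - 8*g - 32*p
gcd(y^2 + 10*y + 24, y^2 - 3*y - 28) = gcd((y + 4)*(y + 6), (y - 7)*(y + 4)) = y + 4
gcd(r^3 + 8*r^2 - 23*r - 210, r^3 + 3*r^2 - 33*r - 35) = r^2 + 2*r - 35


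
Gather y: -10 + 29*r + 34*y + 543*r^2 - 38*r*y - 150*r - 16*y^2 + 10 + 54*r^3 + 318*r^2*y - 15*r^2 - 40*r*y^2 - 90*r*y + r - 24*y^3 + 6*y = 54*r^3 + 528*r^2 - 120*r - 24*y^3 + y^2*(-40*r - 16) + y*(318*r^2 - 128*r + 40)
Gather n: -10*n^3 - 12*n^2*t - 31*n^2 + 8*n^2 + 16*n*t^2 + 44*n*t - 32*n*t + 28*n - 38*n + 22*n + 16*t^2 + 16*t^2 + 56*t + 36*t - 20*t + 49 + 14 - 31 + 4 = -10*n^3 + n^2*(-12*t - 23) + n*(16*t^2 + 12*t + 12) + 32*t^2 + 72*t + 36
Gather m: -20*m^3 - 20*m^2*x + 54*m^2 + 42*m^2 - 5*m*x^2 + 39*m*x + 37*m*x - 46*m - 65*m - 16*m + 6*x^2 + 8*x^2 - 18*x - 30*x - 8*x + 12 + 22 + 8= -20*m^3 + m^2*(96 - 20*x) + m*(-5*x^2 + 76*x - 127) + 14*x^2 - 56*x + 42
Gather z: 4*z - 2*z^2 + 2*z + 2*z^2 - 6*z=0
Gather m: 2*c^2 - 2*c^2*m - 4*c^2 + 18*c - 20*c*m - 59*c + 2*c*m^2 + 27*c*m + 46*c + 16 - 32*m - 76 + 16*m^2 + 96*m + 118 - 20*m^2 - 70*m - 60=-2*c^2 + 5*c + m^2*(2*c - 4) + m*(-2*c^2 + 7*c - 6) - 2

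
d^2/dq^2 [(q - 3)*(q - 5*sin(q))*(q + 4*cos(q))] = 5*q^2*sin(q) - 4*q^2*cos(q) - 31*q*sin(q) + 40*q*sin(2*q) - 8*q*cos(q) + 6*q + 14*sin(q) - 120*sin(2*q) + 38*cos(q) - 40*cos(2*q) - 6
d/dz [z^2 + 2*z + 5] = 2*z + 2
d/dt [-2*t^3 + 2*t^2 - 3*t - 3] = -6*t^2 + 4*t - 3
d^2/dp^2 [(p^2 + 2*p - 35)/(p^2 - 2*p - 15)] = 8/(p^3 + 9*p^2 + 27*p + 27)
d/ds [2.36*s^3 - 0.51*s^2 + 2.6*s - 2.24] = 7.08*s^2 - 1.02*s + 2.6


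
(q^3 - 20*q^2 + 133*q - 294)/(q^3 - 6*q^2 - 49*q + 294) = (q - 7)/(q + 7)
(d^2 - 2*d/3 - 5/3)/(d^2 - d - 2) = (d - 5/3)/(d - 2)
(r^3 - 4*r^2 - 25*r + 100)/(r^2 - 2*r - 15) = (r^2 + r - 20)/(r + 3)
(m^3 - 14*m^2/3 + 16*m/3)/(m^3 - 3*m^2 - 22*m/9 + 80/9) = 3*m/(3*m + 5)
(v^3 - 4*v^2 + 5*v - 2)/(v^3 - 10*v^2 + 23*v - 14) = (v - 1)/(v - 7)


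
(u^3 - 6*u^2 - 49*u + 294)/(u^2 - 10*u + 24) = (u^2 - 49)/(u - 4)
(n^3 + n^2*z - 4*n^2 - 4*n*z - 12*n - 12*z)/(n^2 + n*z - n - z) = (n^2 - 4*n - 12)/(n - 1)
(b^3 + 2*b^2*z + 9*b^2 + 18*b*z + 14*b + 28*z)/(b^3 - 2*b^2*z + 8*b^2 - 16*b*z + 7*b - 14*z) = (-b^2 - 2*b*z - 2*b - 4*z)/(-b^2 + 2*b*z - b + 2*z)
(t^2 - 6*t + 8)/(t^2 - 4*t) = (t - 2)/t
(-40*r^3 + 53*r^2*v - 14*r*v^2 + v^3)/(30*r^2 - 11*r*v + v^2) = (-8*r^2 + 9*r*v - v^2)/(6*r - v)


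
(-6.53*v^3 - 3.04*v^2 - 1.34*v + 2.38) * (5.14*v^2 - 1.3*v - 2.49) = -33.5642*v^5 - 7.1366*v^4 + 13.3241*v^3 + 21.5448*v^2 + 0.242600000000001*v - 5.9262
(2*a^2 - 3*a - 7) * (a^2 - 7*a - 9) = 2*a^4 - 17*a^3 - 4*a^2 + 76*a + 63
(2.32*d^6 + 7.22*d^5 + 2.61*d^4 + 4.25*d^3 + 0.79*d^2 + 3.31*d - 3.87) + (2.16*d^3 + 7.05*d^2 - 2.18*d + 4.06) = 2.32*d^6 + 7.22*d^5 + 2.61*d^4 + 6.41*d^3 + 7.84*d^2 + 1.13*d + 0.19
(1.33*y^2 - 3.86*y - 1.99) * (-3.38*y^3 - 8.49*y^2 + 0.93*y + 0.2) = -4.4954*y^5 + 1.7551*y^4 + 40.7345*y^3 + 13.5713*y^2 - 2.6227*y - 0.398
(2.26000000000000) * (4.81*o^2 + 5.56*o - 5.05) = 10.8706*o^2 + 12.5656*o - 11.413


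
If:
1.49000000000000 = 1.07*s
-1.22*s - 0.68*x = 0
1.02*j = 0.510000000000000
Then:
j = 0.50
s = 1.39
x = -2.50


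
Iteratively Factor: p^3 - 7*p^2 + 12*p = (p - 4)*(p^2 - 3*p) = (p - 4)*(p - 3)*(p)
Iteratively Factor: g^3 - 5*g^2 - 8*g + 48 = (g - 4)*(g^2 - g - 12) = (g - 4)*(g + 3)*(g - 4)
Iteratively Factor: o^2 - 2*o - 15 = (o - 5)*(o + 3)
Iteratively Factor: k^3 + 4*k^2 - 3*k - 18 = (k - 2)*(k^2 + 6*k + 9) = (k - 2)*(k + 3)*(k + 3)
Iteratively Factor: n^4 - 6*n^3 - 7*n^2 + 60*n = (n)*(n^3 - 6*n^2 - 7*n + 60) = n*(n - 5)*(n^2 - n - 12) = n*(n - 5)*(n + 3)*(n - 4)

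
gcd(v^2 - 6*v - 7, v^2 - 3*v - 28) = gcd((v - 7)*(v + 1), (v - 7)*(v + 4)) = v - 7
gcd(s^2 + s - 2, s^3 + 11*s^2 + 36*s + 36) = s + 2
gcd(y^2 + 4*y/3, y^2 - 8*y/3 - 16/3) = y + 4/3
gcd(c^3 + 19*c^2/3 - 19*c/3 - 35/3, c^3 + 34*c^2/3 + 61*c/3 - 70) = c^2 + 16*c/3 - 35/3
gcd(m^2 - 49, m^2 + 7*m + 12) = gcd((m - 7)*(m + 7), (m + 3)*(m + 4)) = 1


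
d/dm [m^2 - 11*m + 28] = 2*m - 11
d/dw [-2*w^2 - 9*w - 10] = -4*w - 9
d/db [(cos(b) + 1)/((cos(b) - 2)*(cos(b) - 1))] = (cos(b)^2 + 2*cos(b) - 5)*sin(b)/((cos(b) - 2)^2*(cos(b) - 1)^2)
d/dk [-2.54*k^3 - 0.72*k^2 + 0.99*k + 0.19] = -7.62*k^2 - 1.44*k + 0.99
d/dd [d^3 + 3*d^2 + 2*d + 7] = 3*d^2 + 6*d + 2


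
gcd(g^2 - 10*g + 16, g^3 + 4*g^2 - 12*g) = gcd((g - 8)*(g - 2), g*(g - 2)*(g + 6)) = g - 2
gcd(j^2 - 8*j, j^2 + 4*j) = j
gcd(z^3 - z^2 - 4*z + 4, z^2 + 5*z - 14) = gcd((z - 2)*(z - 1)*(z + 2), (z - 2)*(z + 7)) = z - 2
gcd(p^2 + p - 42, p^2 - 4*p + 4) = 1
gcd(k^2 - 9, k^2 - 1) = 1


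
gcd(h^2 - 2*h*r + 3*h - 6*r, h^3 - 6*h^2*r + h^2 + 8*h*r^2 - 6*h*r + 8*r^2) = -h + 2*r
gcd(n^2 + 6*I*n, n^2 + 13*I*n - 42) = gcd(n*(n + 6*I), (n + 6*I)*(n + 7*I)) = n + 6*I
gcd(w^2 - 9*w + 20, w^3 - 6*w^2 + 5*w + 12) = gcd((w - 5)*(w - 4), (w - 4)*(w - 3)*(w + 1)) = w - 4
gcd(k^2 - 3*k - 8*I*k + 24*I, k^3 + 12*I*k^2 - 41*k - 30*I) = 1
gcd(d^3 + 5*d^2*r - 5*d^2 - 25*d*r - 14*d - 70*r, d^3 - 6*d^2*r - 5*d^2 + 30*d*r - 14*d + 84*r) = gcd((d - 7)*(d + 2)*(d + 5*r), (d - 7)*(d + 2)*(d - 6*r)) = d^2 - 5*d - 14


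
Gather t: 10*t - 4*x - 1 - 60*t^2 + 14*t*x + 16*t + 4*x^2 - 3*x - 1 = -60*t^2 + t*(14*x + 26) + 4*x^2 - 7*x - 2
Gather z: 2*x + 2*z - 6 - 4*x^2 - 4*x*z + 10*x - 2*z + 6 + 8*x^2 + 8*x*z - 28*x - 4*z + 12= 4*x^2 - 16*x + z*(4*x - 4) + 12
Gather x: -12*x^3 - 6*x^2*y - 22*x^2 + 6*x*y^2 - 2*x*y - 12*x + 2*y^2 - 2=-12*x^3 + x^2*(-6*y - 22) + x*(6*y^2 - 2*y - 12) + 2*y^2 - 2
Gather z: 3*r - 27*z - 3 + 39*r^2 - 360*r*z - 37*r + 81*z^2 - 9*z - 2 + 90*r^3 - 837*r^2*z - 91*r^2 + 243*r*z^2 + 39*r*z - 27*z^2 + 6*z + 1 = 90*r^3 - 52*r^2 - 34*r + z^2*(243*r + 54) + z*(-837*r^2 - 321*r - 30) - 4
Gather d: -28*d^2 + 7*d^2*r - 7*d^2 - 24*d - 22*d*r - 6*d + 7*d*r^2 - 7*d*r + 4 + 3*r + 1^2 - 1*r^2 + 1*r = d^2*(7*r - 35) + d*(7*r^2 - 29*r - 30) - r^2 + 4*r + 5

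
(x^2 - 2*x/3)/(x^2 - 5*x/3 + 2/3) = x/(x - 1)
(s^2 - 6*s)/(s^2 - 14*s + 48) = s/(s - 8)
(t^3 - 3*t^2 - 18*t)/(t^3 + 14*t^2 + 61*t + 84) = t*(t - 6)/(t^2 + 11*t + 28)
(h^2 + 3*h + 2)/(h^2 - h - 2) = (h + 2)/(h - 2)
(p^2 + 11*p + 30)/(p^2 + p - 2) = (p^2 + 11*p + 30)/(p^2 + p - 2)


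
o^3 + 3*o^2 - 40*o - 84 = (o - 6)*(o + 2)*(o + 7)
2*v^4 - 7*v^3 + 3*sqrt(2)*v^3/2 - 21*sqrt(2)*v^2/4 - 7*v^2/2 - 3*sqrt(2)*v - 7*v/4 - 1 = (v - 4)*(v + 1/2)*(sqrt(2)*v + 1/2)*(sqrt(2)*v + 1)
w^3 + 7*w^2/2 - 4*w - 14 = (w - 2)*(w + 2)*(w + 7/2)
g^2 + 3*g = g*(g + 3)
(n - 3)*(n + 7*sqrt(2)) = n^2 - 3*n + 7*sqrt(2)*n - 21*sqrt(2)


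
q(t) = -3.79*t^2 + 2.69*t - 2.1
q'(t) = 2.69 - 7.58*t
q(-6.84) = -197.82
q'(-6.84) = 54.54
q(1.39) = -5.68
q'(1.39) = -7.85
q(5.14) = -88.40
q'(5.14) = -36.27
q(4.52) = -67.37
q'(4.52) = -31.57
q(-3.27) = -51.42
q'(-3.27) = 27.48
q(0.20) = -1.71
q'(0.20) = 1.17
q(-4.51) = -91.32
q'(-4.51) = 36.88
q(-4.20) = -80.25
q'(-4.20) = 34.53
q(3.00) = -28.14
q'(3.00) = -20.05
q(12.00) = -515.58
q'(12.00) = -88.27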